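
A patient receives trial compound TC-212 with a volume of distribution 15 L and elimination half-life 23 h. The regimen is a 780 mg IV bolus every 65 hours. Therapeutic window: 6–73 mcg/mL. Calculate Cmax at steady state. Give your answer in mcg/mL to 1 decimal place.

τ/t½ = 65/23 ≈ 2.8261, so fraction remaining f = (1/2)^(65/23) ≈ 0.1410.
At steady state, accumulation factor R = 1/(1 − e^(−kτ)) ≈ 1.1641.
Single-dose peak C₀ = D/Vd = 780/15 ≈ 52.000 mcg/mL.
Steady-state peak Cmax,ss = C₀·R ≈ 52.000 × 1.1641 ≈ 60.533 mcg/mL.
Peak 60.5 mcg/mL vs MTC 73 mcg/mL: below toxic threshold.

60.5 mcg/mL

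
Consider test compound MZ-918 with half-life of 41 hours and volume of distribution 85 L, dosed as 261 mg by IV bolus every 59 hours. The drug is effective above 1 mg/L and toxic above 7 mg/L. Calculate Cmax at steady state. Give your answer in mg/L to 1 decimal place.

τ/t½ = 59/41 ≈ 1.439, so fraction remaining f = (1/2)^(59/41) ≈ 0.3688.
At steady state, accumulation factor R = 1/(1 − e^(−kτ)) ≈ 1.5843.
Single-dose peak C₀ = D/Vd = 261/85 ≈ 3.071 mg/L.
Steady-state peak Cmax,ss = C₀·R ≈ 3.071 × 1.5843 ≈ 4.865 mg/L.
Peak 4.9 mg/L vs MTC 7 mg/L: below toxic threshold.

4.9 mg/L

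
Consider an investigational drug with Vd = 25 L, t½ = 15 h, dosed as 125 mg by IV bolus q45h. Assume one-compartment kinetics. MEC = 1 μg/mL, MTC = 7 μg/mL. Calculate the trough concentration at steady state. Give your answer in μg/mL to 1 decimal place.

0.7 μg/mL

τ = 45 h = 3 half-lives, so f = (1/2)^3 = 0.125.
Accumulation ratio R = 1/(1 − f) = 1/0.875 = 8/7.
Single-dose peak C₀ = D/Vd = 125/25 = 5 μg/mL.
Steady-state peak Cmax,ss = C₀·R = 5 × 8/7 ≈ 5.714 μg/mL.
Steady-state trough Cmin,ss = Cmax,ss·f ≈ 5.714 × 0.125 ≈ 0.714 μg/mL.
Trough 0.7 μg/mL vs MEC 1 μg/mL: subtherapeutic.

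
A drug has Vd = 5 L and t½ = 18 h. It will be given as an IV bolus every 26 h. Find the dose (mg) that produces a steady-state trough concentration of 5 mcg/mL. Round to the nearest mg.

43 mg

τ/t½ = 26/18 ≈ 1.4444, so f = (1/2)^(26/18) ≈ 0.367434.
Cmin,ss = (D/Vd)·f/(1−f), so D = Cmin,ss·Vd·(1−f)/f.
D = 5 × 5 × (1−f)/f ≈ 5 × 5 × 1.72158 ≈ 43.04 mg.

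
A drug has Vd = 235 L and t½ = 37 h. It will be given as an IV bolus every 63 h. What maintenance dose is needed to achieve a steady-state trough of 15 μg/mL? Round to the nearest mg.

τ/t½ = 63/37 ≈ 1.7027, so f = (1/2)^(63/37) ≈ 0.307210.
Cmin,ss = (D/Vd)·f/(1−f), so D = Cmin,ss·Vd·(1−f)/f.
D = 15 × 235 × (1−f)/f ≈ 15 × 235 × 2.25510 ≈ 7949.23 mg.

7949 mg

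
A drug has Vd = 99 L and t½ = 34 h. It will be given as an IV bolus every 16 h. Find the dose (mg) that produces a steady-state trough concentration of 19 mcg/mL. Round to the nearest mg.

725 mg

τ/t½ = 16/34 ≈ 0.47059, so f = (1/2)^(16/34) ≈ 0.721670.
Cmin,ss = (D/Vd)·f/(1−f), so D = Cmin,ss·Vd·(1−f)/f.
D = 19 × 99 × (1−f)/f ≈ 19 × 99 × 0.38567 ≈ 725.45 mg.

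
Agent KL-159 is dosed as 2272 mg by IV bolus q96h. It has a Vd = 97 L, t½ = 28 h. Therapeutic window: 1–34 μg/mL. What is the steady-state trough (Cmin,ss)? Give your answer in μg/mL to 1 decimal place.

2.4 μg/mL

k = ln2/t½ = ln2/28 ≈ 0.024755 h⁻¹; fraction remaining f = e^(−kτ) = e^(−0.024755×96) ≈ 0.0929.
At steady state, accumulation factor R = 1/(1 − e^(−kτ)) ≈ 1.1024.
Single-dose peak C₀ = D/Vd = 2272/97 ≈ 23.423 μg/mL.
Steady-state peak Cmax,ss = C₀·R ≈ 23.423 × 1.1024 ≈ 25.822 μg/mL.
One interval later, Cmin,ss = Cmax,ss·e^(−kτ) ≈ 25.822 × 0.0929 ≈ 2.399 μg/mL.
Trough 2.4 μg/mL vs MEC 1 μg/mL: adequate.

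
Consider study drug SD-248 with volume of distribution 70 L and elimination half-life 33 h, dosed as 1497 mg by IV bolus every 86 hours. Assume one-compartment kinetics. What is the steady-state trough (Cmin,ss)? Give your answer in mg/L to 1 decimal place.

4.2 mg/L

Over one 86-h interval, 86/33 ≈ 2.6061 half-lives elapse, leaving f ≈ 0.1642 of each dose.
Accumulation ratio R = 1/(1 − f) ≈ 1/0.8358 ≈ 1.1965.
Single-dose peak C₀ = D/Vd = 1497/70 ≈ 21.386 mg/L.
Cmax,ss = C₀/(1 − f) ≈ 21.386/0.8358 ≈ 25.587 mg/L.
One interval later, Cmin,ss = Cmax,ss·e^(−kτ) ≈ 25.587 × 0.1642 ≈ 4.201 mg/L.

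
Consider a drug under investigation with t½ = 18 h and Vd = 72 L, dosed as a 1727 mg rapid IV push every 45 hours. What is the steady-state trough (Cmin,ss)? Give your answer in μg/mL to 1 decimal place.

k = ln2/t½ = ln2/18 ≈ 0.038508 h⁻¹; fraction remaining f = e^(−kτ) = e^(−0.038508×45) ≈ 0.1768.
Single-dose peak C₀ = D/Vd = 1727/72 ≈ 23.986 μg/mL.
Steady-state trough Cmin,ss = C₀·f/(1−f) ≈ 23.986 × 0.1768/0.8232 ≈ 5.152 μg/mL.

5.2 μg/mL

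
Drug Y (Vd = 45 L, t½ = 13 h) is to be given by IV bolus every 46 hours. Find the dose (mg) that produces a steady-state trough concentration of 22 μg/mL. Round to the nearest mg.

10513 mg

τ/t½ = 46/13 ≈ 3.5385, so f = (1/2)^(46/13) ≈ 0.086063.
Cmin,ss = (D/Vd)·f/(1−f), so D = Cmin,ss·Vd·(1−f)/f.
D = 22 × 45 × (1−f)/f ≈ 22 × 45 × 10.61940 ≈ 10513.21 mg.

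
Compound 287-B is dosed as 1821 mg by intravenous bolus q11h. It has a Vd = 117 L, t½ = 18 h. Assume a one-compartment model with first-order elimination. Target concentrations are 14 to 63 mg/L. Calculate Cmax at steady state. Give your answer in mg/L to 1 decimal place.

45.1 mg/L

k = ln2/t½ = ln2/18 ≈ 0.038508 h⁻¹; fraction remaining f = e^(−kτ) = e^(−0.038508×11) ≈ 0.6547.
Accumulation ratio R = 1/(1 − f) ≈ 1/0.3453 ≈ 2.8960.
Single-dose peak C₀ = D/Vd = 1821/117 ≈ 15.564 mg/L.
Steady-state peak Cmax,ss = C₀·R ≈ 15.564 × 2.8960 ≈ 45.073 mg/L.
Peak 45.1 mg/L vs MTC 63 mg/L: below toxic threshold.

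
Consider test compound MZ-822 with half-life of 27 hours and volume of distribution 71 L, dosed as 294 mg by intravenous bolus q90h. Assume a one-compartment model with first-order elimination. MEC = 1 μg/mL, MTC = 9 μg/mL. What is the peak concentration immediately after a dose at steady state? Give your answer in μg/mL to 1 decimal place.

k = ln2/t½ = ln2/27 ≈ 0.025672 h⁻¹; fraction remaining f = e^(−kτ) = e^(−0.025672×90) ≈ 0.0992.
Accumulation ratio R = 1/(1 − f) ≈ 1/0.9008 ≈ 1.1101.
Single-dose peak C₀ = D/Vd = 294/71 ≈ 4.141 μg/mL.
Steady-state peak Cmax,ss = C₀·R ≈ 4.141 × 1.1101 ≈ 4.597 μg/mL.
Peak 4.6 μg/mL vs MTC 9 μg/mL: below toxic threshold.

4.6 μg/mL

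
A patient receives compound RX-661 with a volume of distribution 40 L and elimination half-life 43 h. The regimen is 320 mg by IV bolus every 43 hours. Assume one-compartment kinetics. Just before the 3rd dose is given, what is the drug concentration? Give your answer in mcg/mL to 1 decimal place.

6.0 mcg/mL

f = (1/2)^(τ/t½) = (1/2)^(43/43) ≈ 0.5000.
C₀ = D/Vd = 320/40 ≈ 8.000 mcg/mL.
Before the 3rd dose, 2 doses have been given. Superposition: Cmin = C₀·(f + f²).
≈ 8.000 × (0.5000 + 0.2500) ≈ 8.000 × 0.7500 ≈ 6.000 mcg/mL.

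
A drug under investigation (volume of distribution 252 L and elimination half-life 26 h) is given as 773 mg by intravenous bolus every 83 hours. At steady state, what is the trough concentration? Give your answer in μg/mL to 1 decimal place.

0.4 μg/mL

k = ln2/t½ = ln2/26 ≈ 0.026660 h⁻¹; fraction remaining f = e^(−kτ) = e^(−0.026660×83) ≈ 0.1094.
Accumulation ratio R = 1/(1 − f) ≈ 1/0.8906 ≈ 1.1228.
Single-dose peak C₀ = D/Vd = 773/252 ≈ 3.067 μg/mL.
Cmax,ss = C₀/(1 − f) ≈ 3.067/0.8906 ≈ 3.444 μg/mL.
One interval later, Cmin,ss = Cmax,ss·e^(−kτ) ≈ 3.444 × 0.1094 ≈ 0.377 μg/mL.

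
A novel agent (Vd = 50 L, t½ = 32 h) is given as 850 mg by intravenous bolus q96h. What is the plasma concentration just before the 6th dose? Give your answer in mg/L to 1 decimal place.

2.4 mg/L

f = (1/2)^(τ/t½) = (1/2)^(96/32) ≈ 0.1250.
C₀ = D/Vd = 850/50 ≈ 17.000 mg/L.
Before the 6th dose, 5 doses have been given. Superposition: Cmin = C₀·(f + f² + … + f^5).
≈ 17.000 × (0.1250 + 0.0156 + 0.0020 + 0.0002 + 0.0000) ≈ 17.000 × 0.1428 ≈ 2.428 mg/L.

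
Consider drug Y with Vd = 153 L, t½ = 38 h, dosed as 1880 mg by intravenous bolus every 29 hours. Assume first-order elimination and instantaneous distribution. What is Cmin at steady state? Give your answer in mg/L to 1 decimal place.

17.6 mg/L

τ/t½ = 29/38 ≈ 0.76316, so fraction remaining f = (1/2)^(29/38) ≈ 0.5892.
At steady state, accumulation factor R = 1/(1 − e^(−kτ)) ≈ 2.4343.
Each bolus raises the concentration by D/Vd = 1880/153 ≈ 12.288 mg/L.
Steady-state peak Cmax,ss = C₀·R ≈ 12.288 × 2.4343 ≈ 29.913 mg/L.
Steady-state trough Cmin,ss = Cmax,ss·f ≈ 29.913 × 0.5892 ≈ 17.625 mg/L.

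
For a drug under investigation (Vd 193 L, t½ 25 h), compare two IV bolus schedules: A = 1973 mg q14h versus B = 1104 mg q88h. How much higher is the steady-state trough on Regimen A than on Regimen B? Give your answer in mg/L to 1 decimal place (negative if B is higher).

21.0 mg/L

Regimen A: f = (1/2)^(14/25) ≈ 0.6783; Cmin,ss = (1973/193)·f/(1−f) ≈ 21.555 mg/L.
Regimen B: f = (1/2)^(88/25) ≈ 0.0872; Cmin,ss = (1104/193)·f/(1−f) ≈ 0.546 mg/L.
Difference ≈ 21.555 − 0.546 ≈ 21.009 mg/L.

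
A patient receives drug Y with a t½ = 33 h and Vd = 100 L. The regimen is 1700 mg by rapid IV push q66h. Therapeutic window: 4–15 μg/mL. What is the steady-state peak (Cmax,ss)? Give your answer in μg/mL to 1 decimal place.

The dosing interval is 2 half-lives, so f = 2^(−2) = 0.25.
Accumulation ratio R = 1/(1 − f) = 1/0.75 = 4/3.
Single-dose peak C₀ = D/Vd = 1700/100 = 17 μg/mL.
Steady-state peak Cmax,ss = C₀·R = 17 × 4/3 ≈ 22.667 μg/mL.
Peak 22.7 μg/mL vs MTC 15 μg/mL: exceeds toxic threshold.

22.7 μg/mL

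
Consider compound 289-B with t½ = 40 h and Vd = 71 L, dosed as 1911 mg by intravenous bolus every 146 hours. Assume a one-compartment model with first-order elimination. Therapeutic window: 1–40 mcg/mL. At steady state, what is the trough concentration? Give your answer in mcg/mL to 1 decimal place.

2.3 mcg/mL

Over one 146-h interval, 146/40 ≈ 3.65 half-lives elapse, leaving f ≈ 0.0797 of each dose.
Single-dose peak C₀ = D/Vd = 1911/71 ≈ 26.915 mcg/mL.
Steady-state trough Cmin,ss = C₀·f/(1−f) ≈ 26.915 × 0.0797/0.9203 ≈ 2.331 mcg/mL.
Trough 2.3 mcg/mL vs MEC 1 mcg/mL: adequate.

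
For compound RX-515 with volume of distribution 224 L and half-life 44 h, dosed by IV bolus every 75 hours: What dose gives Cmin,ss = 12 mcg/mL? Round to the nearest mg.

6073 mg

τ/t½ = 75/44 ≈ 1.7045, so f = (1/2)^(75/44) ≈ 0.306818.
Cmin,ss = (D/Vd)·f/(1−f), so D = Cmin,ss·Vd·(1−f)/f.
D = 12 × 224 × (1−f)/f ≈ 12 × 224 × 2.25926 ≈ 6072.89 mg.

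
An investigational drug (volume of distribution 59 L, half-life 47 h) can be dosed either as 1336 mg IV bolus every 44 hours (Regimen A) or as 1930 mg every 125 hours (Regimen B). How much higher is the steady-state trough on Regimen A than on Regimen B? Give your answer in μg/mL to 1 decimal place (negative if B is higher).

Regimen A: f = (1/2)^(44/47) ≈ 0.5226; Cmin,ss = (1336/59)·f/(1−f) ≈ 24.788 μg/mL.
Regimen B: f = (1/2)^(125/47) ≈ 0.1583; Cmin,ss = (1930/59)·f/(1−f) ≈ 6.152 μg/mL.
Difference ≈ 24.788 − 6.152 ≈ 18.636 μg/mL.

18.6 μg/mL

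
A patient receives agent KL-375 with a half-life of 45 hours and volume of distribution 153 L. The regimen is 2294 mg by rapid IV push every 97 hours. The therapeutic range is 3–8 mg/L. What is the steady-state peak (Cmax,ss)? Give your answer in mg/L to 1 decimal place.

τ/t½ = 97/45 ≈ 2.1556, so fraction remaining f = (1/2)^(97/45) ≈ 0.2244.
Accumulation ratio R = 1/(1 − f) ≈ 1/0.7756 ≈ 1.2893.
Single-dose peak C₀ = D/Vd = 2294/153 ≈ 14.993 mg/L.
Steady-state peak Cmax,ss = C₀·R ≈ 14.993 × 1.2893 ≈ 19.330 mg/L.
Peak 19.3 mg/L vs MTC 8 mg/L: exceeds toxic threshold.

19.3 mg/L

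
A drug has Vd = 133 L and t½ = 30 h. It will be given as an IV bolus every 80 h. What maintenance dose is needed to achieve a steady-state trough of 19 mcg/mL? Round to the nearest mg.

τ/t½ = 80/30 ≈ 2.6667, so f = (1/2)^(80/30) ≈ 0.157490.
Cmin,ss = (D/Vd)·f/(1−f), so D = Cmin,ss·Vd·(1−f)/f.
D = 19 × 133 × (1−f)/f ≈ 19 × 133 × 5.34961 ≈ 13518.46 mg.

13518 mg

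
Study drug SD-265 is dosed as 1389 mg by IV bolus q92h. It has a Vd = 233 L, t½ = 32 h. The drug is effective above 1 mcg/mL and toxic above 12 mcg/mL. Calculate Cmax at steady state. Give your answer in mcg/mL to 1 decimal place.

τ/t½ = 92/32 ≈ 2.875, so fraction remaining f = (1/2)^(92/32) ≈ 0.1363.
At steady state, accumulation factor R = 1/(1 − e^(−kτ)) ≈ 1.1578.
Single-dose peak C₀ = D/Vd = 1389/233 ≈ 5.961 mcg/mL.
Cmax,ss = C₀/(1 − f) ≈ 5.961/0.8637 ≈ 6.902 mcg/mL.
Peak 6.9 mcg/mL vs MTC 12 mcg/mL: below toxic threshold.

6.9 mcg/mL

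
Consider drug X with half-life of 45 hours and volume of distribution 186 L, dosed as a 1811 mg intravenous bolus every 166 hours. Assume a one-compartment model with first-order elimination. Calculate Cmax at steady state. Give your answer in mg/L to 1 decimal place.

10.6 mg/L

Over one 166-h interval, 166/45 ≈ 3.6889 half-lives elapse, leaving f ≈ 0.0775 of each dose.
Accumulation ratio R = 1/(1 − f) ≈ 1/0.9225 ≈ 1.0840.
Single-dose peak C₀ = D/Vd = 1811/186 ≈ 9.737 mg/L.
Steady-state peak Cmax,ss = C₀·R ≈ 9.737 × 1.0840 ≈ 10.555 mg/L.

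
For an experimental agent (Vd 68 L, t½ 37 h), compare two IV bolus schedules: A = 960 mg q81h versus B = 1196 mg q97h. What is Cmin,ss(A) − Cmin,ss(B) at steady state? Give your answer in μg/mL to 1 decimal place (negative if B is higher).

Regimen A: f = (1/2)^(81/37) ≈ 0.2193; Cmin,ss = (960/68)·f/(1−f) ≈ 3.966 μg/mL.
Regimen B: f = (1/2)^(97/37) ≈ 0.1625; Cmin,ss = (1196/68)·f/(1−f) ≈ 3.413 μg/mL.
Difference ≈ 3.966 − 3.413 ≈ 0.553 μg/mL.

0.6 μg/mL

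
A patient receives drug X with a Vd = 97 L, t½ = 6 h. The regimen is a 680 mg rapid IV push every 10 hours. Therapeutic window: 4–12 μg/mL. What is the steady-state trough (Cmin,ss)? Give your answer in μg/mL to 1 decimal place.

Over one 10-h interval, 10/6 ≈ 1.6667 half-lives elapse, leaving f ≈ 0.3150 of each dose.
Single-dose peak C₀ = D/Vd = 680/97 ≈ 7.010 μg/mL.
Steady-state trough Cmin,ss = C₀·f/(1−f) ≈ 7.010 × 0.3150/0.6850 ≈ 3.224 μg/mL.
Trough 3.2 μg/mL vs MEC 4 μg/mL: subtherapeutic.

3.2 μg/mL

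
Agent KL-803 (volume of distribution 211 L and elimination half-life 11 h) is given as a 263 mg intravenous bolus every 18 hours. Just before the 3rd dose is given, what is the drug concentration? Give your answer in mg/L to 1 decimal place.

f = (1/2)^(τ/t½) = (1/2)^(18/11) ≈ 0.3217.
C₀ = D/Vd = 263/211 ≈ 1.246 mg/L.
Before the 3rd dose, 2 doses have been given. Superposition: Cmin = C₀·(f + f²).
≈ 1.246 × (0.3217 + 0.1035) ≈ 1.246 × 0.4252 ≈ 0.530 mg/L.

0.5 mg/L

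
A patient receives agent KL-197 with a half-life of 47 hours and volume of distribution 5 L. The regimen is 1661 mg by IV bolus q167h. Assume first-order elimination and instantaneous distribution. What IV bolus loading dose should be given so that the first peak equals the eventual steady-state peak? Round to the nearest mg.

f = (1/2)^(167/47) ≈ 0.085189; accumulation ratio R = 1/(1−f) ≈ 1.09312.
Loading dose to hit Cmax,ss on first dose: D_load = D_maint·R ≈ 1661 × 1.09312 ≈ 1815.67 mg.

1816 mg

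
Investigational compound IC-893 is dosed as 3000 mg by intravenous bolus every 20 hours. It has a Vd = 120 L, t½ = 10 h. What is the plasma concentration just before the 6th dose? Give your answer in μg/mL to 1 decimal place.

f = (1/2)^(τ/t½) = (1/2)^(20/10) ≈ 0.2500.
C₀ = D/Vd = 3000/120 ≈ 25.000 μg/mL.
Before the 6th dose, 5 doses have been given. Superposition: Cmin = C₀·(f + f² + … + f^5).
≈ 25.000 × (0.2500 + 0.0625 + 0.0156 + 0.0039 + 0.0010) ≈ 25.000 × 0.3330 ≈ 8.325 μg/mL.

8.3 μg/mL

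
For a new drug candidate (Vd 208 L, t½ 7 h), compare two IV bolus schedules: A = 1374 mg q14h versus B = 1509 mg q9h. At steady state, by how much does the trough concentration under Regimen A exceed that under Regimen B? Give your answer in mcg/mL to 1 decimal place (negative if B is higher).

-2.8 mcg/mL

Regimen A: f = (1/2)^(14/7) ≈ 0.2500; Cmin,ss = (1374/208)·f/(1−f) ≈ 2.202 mcg/mL.
Regimen B: f = (1/2)^(9/7) ≈ 0.4102; Cmin,ss = (1509/208)·f/(1−f) ≈ 5.046 mcg/mL.
Difference ≈ 2.202 − 5.046 ≈ -2.844 mcg/mL.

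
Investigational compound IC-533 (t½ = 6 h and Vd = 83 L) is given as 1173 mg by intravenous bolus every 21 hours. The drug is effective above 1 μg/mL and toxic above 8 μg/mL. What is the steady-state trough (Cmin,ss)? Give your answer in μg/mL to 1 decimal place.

k = ln2/t½ = ln2/6 ≈ 0.115525 h⁻¹; fraction remaining f = e^(−kτ) = e^(−0.115525×21) ≈ 0.0884.
At steady state, accumulation factor R = 1/(1 − e^(−kτ)) ≈ 1.0970.
Each bolus raises the concentration by D/Vd = 1173/83 ≈ 14.133 μg/mL.
Cmax,ss = C₀/(1 − f) ≈ 14.133/0.9116 ≈ 15.504 μg/mL.
One interval later, Cmin,ss = Cmax,ss·e^(−kτ) ≈ 15.504 × 0.0884 ≈ 1.371 μg/mL.
Trough 1.4 μg/mL vs MEC 1 μg/mL: adequate.

1.4 μg/mL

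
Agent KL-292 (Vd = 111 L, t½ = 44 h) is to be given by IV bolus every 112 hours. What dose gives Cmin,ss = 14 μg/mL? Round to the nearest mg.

τ/t½ = 112/44 ≈ 2.5455, so f = (1/2)^(112/44) ≈ 0.171294.
Cmin,ss = (D/Vd)·f/(1−f), so D = Cmin,ss·Vd·(1−f)/f.
D = 14 × 111 × (1−f)/f ≈ 14 × 111 × 4.83792 ≈ 7518.13 mg.

7518 mg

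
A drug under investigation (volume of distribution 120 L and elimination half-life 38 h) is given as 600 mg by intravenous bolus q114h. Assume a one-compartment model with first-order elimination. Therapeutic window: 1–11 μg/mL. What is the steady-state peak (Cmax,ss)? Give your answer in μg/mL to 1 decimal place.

5.7 μg/mL

The dosing interval is 3 half-lives, so f = 2^(−3) = 0.125.
Accumulation ratio R = 1/(1 − f) = 1/0.875 = 8/7.
Single-dose peak C₀ = D/Vd = 600/120 = 5 μg/mL.
Steady-state peak Cmax,ss = C₀·R = 5 × 8/7 ≈ 5.714 μg/mL.
Peak 5.7 μg/mL vs MTC 11 μg/mL: below toxic threshold.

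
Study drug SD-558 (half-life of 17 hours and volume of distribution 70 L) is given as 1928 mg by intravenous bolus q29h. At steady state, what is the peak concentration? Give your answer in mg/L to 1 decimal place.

τ/t½ = 29/17 ≈ 1.7059, so fraction remaining f = (1/2)^(29/17) ≈ 0.3065.
At steady state, accumulation factor R = 1/(1 − e^(−kτ)) ≈ 1.4420.
Single-dose peak C₀ = D/Vd = 1928/70 ≈ 27.543 mg/L.
Cmax,ss = C₀/(1 − f) ≈ 27.543/0.6935 ≈ 39.716 mg/L.

39.7 mg/L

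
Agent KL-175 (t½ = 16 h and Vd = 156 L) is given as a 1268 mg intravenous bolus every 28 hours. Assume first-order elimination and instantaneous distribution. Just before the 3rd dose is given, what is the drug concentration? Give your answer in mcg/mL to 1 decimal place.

f = (1/2)^(τ/t½) = (1/2)^(28/16) ≈ 0.2973.
C₀ = D/Vd = 1268/156 ≈ 8.128 mcg/mL.
Before the 3rd dose, 2 doses have been given. Superposition: Cmin = C₀·(f + f²).
≈ 8.128 × (0.2973 + 0.0884) ≈ 8.128 × 0.3857 ≈ 3.135 mcg/mL.

3.1 mcg/mL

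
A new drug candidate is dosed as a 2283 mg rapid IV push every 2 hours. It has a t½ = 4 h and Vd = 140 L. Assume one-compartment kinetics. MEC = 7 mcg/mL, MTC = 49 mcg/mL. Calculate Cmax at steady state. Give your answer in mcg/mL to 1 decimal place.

k = ln2/t½ = ln2/4 ≈ 0.173287 h⁻¹; fraction remaining f = e^(−kτ) = e^(−0.173287×2) ≈ 0.7071.
Accumulation ratio R = 1/(1 − f) ≈ 1/0.2929 ≈ 3.4141.
Single-dose peak C₀ = D/Vd = 2283/140 ≈ 16.307 mcg/mL.
Steady-state peak Cmax,ss = C₀·R ≈ 16.307 × 3.4141 ≈ 55.674 mcg/mL.
Peak 55.7 mcg/mL vs MTC 49 mcg/mL: exceeds toxic threshold.

55.7 mcg/mL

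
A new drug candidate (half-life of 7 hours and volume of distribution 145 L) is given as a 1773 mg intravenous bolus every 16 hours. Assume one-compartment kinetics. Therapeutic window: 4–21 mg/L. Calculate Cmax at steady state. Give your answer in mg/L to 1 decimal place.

15.4 mg/L

τ/t½ = 16/7 ≈ 2.2857, so fraction remaining f = (1/2)^(16/7) ≈ 0.2051.
At steady state, accumulation factor R = 1/(1 − e^(−kτ)) ≈ 1.2580.
Single-dose peak C₀ = D/Vd = 1773/145 ≈ 12.228 mg/L.
Cmax,ss = C₀/(1 − f) ≈ 12.228/0.7949 ≈ 15.383 mg/L.
Peak 15.4 mg/L vs MTC 21 mg/L: below toxic threshold.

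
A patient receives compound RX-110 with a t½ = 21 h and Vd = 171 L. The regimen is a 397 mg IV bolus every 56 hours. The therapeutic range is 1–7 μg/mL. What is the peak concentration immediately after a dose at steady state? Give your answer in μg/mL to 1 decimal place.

2.8 μg/mL

τ/t½ = 56/21 ≈ 2.6667, so fraction remaining f = (1/2)^(56/21) ≈ 0.1575.
Accumulation ratio R = 1/(1 − f) ≈ 1/0.8425 ≈ 1.1869.
Single-dose peak C₀ = D/Vd = 397/171 ≈ 2.322 μg/mL.
Steady-state peak Cmax,ss = C₀·R ≈ 2.322 × 1.1869 ≈ 2.756 μg/mL.
Peak 2.8 μg/mL vs MTC 7 μg/mL: below toxic threshold.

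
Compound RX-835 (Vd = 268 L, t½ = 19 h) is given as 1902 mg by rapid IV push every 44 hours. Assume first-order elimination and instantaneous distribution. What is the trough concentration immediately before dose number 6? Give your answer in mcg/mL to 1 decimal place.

1.8 mcg/mL

f = (1/2)^(τ/t½) = (1/2)^(44/19) ≈ 0.2009.
C₀ = D/Vd = 1902/268 ≈ 7.097 mcg/mL.
Before the 6th dose, 5 doses have been given. Superposition: Cmin = C₀·(f + f² + … + f^5).
≈ 7.097 × (0.2009 + 0.0404 + 0.0081 + 0.0016 + 0.0003) ≈ 7.097 × 0.2513 ≈ 1.783 mcg/mL.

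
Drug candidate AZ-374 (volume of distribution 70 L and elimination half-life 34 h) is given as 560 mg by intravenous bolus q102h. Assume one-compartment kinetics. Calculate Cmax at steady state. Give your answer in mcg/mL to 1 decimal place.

τ = 102 h = 3 half-lives, so f = (1/2)^3 = 0.125.
Accumulation ratio R = 1/(1 − f) = 1/0.875 = 8/7.
Single-dose peak C₀ = D/Vd = 560/70 = 8 mcg/mL.
Steady-state peak Cmax,ss = C₀·R = 8 × 8/7 ≈ 9.143 mcg/mL.

9.1 mcg/mL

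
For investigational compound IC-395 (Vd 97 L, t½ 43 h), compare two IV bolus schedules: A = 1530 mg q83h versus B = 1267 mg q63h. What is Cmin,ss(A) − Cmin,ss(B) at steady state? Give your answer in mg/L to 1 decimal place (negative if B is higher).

Regimen A: f = (1/2)^(83/43) ≈ 0.2624; Cmin,ss = (1530/97)·f/(1−f) ≈ 5.611 mg/L.
Regimen B: f = (1/2)^(63/43) ≈ 0.3622; Cmin,ss = (1267/97)·f/(1−f) ≈ 7.418 mg/L.
Difference ≈ 5.611 − 7.418 ≈ -1.807 mg/L.

-1.8 mg/L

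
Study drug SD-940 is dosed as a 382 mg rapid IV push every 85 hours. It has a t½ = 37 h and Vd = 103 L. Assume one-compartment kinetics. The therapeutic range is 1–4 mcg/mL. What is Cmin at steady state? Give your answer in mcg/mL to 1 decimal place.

τ/t½ = 85/37 ≈ 2.2973, so fraction remaining f = (1/2)^(85/37) ≈ 0.2034.
Each bolus raises the concentration by D/Vd = 382/103 ≈ 3.709 mcg/mL.
Steady-state trough Cmin,ss = C₀·f/(1−f) ≈ 3.709 × 0.2034/0.7966 ≈ 0.947 mcg/mL.
Trough 0.9 mcg/mL vs MEC 1 mcg/mL: subtherapeutic.

0.9 mcg/mL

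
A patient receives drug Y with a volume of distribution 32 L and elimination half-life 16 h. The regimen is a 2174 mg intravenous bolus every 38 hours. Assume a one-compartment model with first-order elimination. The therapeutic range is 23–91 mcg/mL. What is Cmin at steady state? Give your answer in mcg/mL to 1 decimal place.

Over one 38-h interval, 38/16 ≈ 2.375 half-lives elapse, leaving f ≈ 0.1928 of each dose.
Single-dose peak C₀ = D/Vd = 2174/32 ≈ 67.938 mcg/mL.
Steady-state trough Cmin,ss = C₀·f/(1−f) ≈ 67.938 × 0.1928/0.8072 ≈ 16.227 mcg/mL.
Trough 16.2 mcg/mL vs MEC 23 mcg/mL: subtherapeutic.

16.2 mcg/mL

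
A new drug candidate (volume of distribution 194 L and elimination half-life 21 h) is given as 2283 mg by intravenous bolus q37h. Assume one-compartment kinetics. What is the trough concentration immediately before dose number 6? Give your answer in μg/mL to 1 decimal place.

4.9 μg/mL

f = (1/2)^(τ/t½) = (1/2)^(37/21) ≈ 0.2949.
C₀ = D/Vd = 2283/194 ≈ 11.768 μg/mL.
Before the 6th dose, 5 doses have been given. Superposition: Cmin = C₀·(f + f² + … + f^5).
≈ 11.768 × (0.2949 + 0.0870 + 0.0256 + 0.0076 + 0.0022) ≈ 11.768 × 0.4173 ≈ 4.911 μg/mL.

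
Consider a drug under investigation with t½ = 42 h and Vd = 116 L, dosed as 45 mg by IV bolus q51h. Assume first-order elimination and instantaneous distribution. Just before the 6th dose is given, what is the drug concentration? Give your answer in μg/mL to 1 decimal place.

0.3 μg/mL

f = (1/2)^(τ/t½) = (1/2)^(51/42) ≈ 0.4310.
C₀ = D/Vd = 45/116 ≈ 0.388 μg/mL.
Before the 6th dose, 5 doses have been given. Superposition: Cmin = C₀·(f + f² + … + f^5).
≈ 0.388 × (0.4310 + 0.1858 + 0.0801 + 0.0345 + 0.0149) ≈ 0.388 × 0.7463 ≈ 0.290 μg/mL.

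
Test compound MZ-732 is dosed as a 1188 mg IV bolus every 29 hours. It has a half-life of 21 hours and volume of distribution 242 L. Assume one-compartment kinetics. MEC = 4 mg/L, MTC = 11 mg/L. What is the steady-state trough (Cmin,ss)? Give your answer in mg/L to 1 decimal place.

3.1 mg/L

Over one 29-h interval, 29/21 ≈ 1.381 half-lives elapse, leaving f ≈ 0.3840 of each dose.
Single-dose peak C₀ = D/Vd = 1188/242 ≈ 4.909 mg/L.
Steady-state trough Cmin,ss = C₀·f/(1−f) ≈ 4.909 × 0.3840/0.6160 ≈ 3.060 mg/L.
Trough 3.1 mg/L vs MEC 4 mg/L: subtherapeutic.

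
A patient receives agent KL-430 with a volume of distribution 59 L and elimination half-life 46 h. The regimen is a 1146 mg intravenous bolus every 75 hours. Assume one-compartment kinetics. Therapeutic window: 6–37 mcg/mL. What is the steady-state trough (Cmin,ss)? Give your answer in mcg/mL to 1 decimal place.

9.3 mcg/mL

Over one 75-h interval, 75/46 ≈ 1.6304 half-lives elapse, leaving f ≈ 0.3230 of each dose.
Each bolus raises the concentration by D/Vd = 1146/59 ≈ 19.424 mcg/mL.
Steady-state trough Cmin,ss = C₀·f/(1−f) ≈ 19.424 × 0.3230/0.6770 ≈ 9.267 mcg/mL.
Trough 9.3 mcg/mL vs MEC 6 mcg/mL: adequate.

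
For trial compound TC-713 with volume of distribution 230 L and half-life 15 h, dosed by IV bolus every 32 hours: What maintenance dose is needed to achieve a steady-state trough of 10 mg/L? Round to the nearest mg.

7791 mg

τ/t½ = 32/15 ≈ 2.1333, so f = (1/2)^(32/15) ≈ 0.227931.
Cmin,ss = (D/Vd)·f/(1−f), so D = Cmin,ss·Vd·(1−f)/f.
D = 10 × 230 × (1−f)/f ≈ 10 × 230 × 3.38729 ≈ 7790.77 mg.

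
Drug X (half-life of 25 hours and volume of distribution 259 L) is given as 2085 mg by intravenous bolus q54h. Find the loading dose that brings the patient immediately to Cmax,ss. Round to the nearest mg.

f = (1/2)^(54/25) ≈ 0.223756; accumulation ratio R = 1/(1−f) ≈ 1.28825.
Loading dose to hit Cmax,ss on first dose: D_load = D_maint·R ≈ 2085 × 1.28825 ≈ 2686.00 mg.

2686 mg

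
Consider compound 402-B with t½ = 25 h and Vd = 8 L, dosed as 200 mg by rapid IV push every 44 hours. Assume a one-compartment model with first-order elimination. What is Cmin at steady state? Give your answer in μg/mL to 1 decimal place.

10.5 μg/mL

k = ln2/t½ = ln2/25 ≈ 0.027726 h⁻¹; fraction remaining f = e^(−kτ) = e^(−0.027726×44) ≈ 0.2952.
Accumulation ratio R = 1/(1 − f) ≈ 1/0.7048 ≈ 1.4188.
Single-dose peak C₀ = D/Vd = 200/8 ≈ 25.000 μg/mL.
Cmax,ss = C₀/(1 − f) ≈ 25.000/0.7048 ≈ 35.471 μg/mL.
Steady-state trough Cmin,ss = Cmax,ss·f ≈ 35.471 × 0.2952 ≈ 10.471 μg/mL.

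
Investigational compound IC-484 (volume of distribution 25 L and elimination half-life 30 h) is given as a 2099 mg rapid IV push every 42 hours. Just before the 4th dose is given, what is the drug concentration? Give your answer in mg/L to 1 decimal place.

48.4 mg/L

f = (1/2)^(τ/t½) = (1/2)^(42/30) ≈ 0.3789.
C₀ = D/Vd = 2099/25 ≈ 83.960 mg/L.
Before the 4th dose, 3 doses have been given. Superposition: Cmin = C₀·(f + f² + … + f^3).
≈ 83.960 × (0.3789 + 0.1436 + 0.0544) ≈ 83.960 × 0.5769 ≈ 48.437 mg/L.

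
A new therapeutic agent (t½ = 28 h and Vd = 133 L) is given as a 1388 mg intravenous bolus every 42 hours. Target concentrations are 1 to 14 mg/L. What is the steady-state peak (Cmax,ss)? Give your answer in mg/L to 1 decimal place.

16.1 mg/L

τ/t½ = 42/28 ≈ 1.5, so fraction remaining f = (1/2)^(42/28) ≈ 0.3536.
At steady state, accumulation factor R = 1/(1 − e^(−kτ)) ≈ 1.5470.
Single-dose peak C₀ = D/Vd = 1388/133 ≈ 10.436 mg/L.
Steady-state peak Cmax,ss = C₀·R ≈ 10.436 × 1.5470 ≈ 16.144 mg/L.
Peak 16.1 mg/L vs MTC 14 mg/L: exceeds toxic threshold.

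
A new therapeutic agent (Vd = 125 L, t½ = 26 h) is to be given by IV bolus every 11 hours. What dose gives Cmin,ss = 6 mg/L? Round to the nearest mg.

τ/t½ = 11/26 ≈ 0.42308, so f = (1/2)^(11/26) ≈ 0.745832.
Cmin,ss = (D/Vd)·f/(1−f), so D = Cmin,ss·Vd·(1−f)/f.
D = 6 × 125 × (1−f)/f ≈ 6 × 125 × 0.34078 ≈ 255.59 mg.

256 mg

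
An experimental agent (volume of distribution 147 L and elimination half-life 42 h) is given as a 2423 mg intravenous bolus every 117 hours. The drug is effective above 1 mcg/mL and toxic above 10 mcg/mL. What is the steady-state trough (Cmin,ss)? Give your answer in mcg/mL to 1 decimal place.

2.8 mcg/mL

Over one 117-h interval, 117/42 ≈ 2.7857 half-lives elapse, leaving f ≈ 0.1450 of each dose.
Single-dose peak C₀ = D/Vd = 2423/147 ≈ 16.483 mcg/mL.
Steady-state trough Cmin,ss = C₀·f/(1−f) ≈ 16.483 × 0.1450/0.8550 ≈ 2.795 mcg/mL.
Trough 2.8 mcg/mL vs MEC 1 mcg/mL: adequate.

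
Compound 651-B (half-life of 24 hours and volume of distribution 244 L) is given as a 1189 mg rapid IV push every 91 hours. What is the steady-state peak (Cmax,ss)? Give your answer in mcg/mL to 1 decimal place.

5.3 mcg/mL

k = ln2/t½ = ln2/24 ≈ 0.028881 h⁻¹; fraction remaining f = e^(−kτ) = e^(−0.028881×91) ≈ 0.0722.
Accumulation ratio R = 1/(1 − f) ≈ 1/0.9278 ≈ 1.0778.
Single-dose peak C₀ = D/Vd = 1189/244 ≈ 4.873 mcg/mL.
Steady-state peak Cmax,ss = C₀·R ≈ 4.873 × 1.0778 ≈ 5.252 mcg/mL.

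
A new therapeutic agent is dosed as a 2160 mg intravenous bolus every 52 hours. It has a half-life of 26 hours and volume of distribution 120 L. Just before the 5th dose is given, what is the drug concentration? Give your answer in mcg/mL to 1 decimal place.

6.0 mcg/mL

f = (1/2)^(τ/t½) = (1/2)^(52/26) ≈ 0.2500.
C₀ = D/Vd = 2160/120 ≈ 18.000 mcg/mL.
Before the 5th dose, 4 doses have been given. Superposition: Cmin = C₀·(f + f² + … + f^4).
≈ 18.000 × (0.2500 + 0.0625 + 0.0156 + 0.0039) ≈ 18.000 × 0.3320 ≈ 5.976 mcg/mL.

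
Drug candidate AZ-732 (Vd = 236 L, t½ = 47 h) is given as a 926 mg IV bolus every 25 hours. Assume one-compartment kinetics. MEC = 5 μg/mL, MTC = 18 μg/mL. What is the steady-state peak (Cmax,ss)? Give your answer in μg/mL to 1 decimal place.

Over one 25-h interval, 25/47 ≈ 0.53191 half-lives elapse, leaving f ≈ 0.6916 of each dose.
At steady state, accumulation factor R = 1/(1 − e^(−kτ)) ≈ 3.2425.
Each bolus raises the concentration by D/Vd = 926/236 ≈ 3.924 μg/mL.
Steady-state peak Cmax,ss = C₀·R ≈ 3.924 × 3.2425 ≈ 12.724 μg/mL.
Peak 12.7 μg/mL vs MTC 18 μg/mL: below toxic threshold.

12.7 μg/mL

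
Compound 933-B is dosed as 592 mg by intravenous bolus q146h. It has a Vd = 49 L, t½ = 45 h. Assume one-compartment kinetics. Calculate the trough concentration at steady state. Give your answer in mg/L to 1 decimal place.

1.4 mg/L

k = ln2/t½ = ln2/45 ≈ 0.015403 h⁻¹; fraction remaining f = e^(−kτ) = e^(−0.015403×146) ≈ 0.1055.
Single-dose peak C₀ = D/Vd = 592/49 ≈ 12.082 mg/L.
Steady-state trough Cmin,ss = C₀·f/(1−f) ≈ 12.082 × 0.1055/0.8945 ≈ 1.425 mg/L.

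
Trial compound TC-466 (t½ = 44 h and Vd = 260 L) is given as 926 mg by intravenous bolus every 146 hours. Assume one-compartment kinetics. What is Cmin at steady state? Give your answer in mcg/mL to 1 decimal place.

0.4 mcg/mL

τ/t½ = 146/44 ≈ 3.3182, so fraction remaining f = (1/2)^(146/44) ≈ 0.1003.
Accumulation ratio R = 1/(1 − f) ≈ 1/0.8997 ≈ 1.1115.
Each bolus raises the concentration by D/Vd = 926/260 ≈ 3.562 mcg/mL.
Steady-state peak Cmax,ss = C₀·R ≈ 3.562 × 1.1115 ≈ 3.959 mcg/mL.
One interval later, Cmin,ss = Cmax,ss·e^(−kτ) ≈ 3.959 × 0.1003 ≈ 0.397 mcg/mL.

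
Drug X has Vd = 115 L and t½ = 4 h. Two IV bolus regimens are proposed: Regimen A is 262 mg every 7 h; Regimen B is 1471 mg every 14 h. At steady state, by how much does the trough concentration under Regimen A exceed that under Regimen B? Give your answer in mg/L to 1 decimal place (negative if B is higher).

-0.3 mg/L

Regimen A: f = (1/2)^(7/4) ≈ 0.2973; Cmin,ss = (262/115)·f/(1−f) ≈ 0.964 mg/L.
Regimen B: f = (1/2)^(14/4) ≈ 0.0884; Cmin,ss = (1471/115)·f/(1−f) ≈ 1.240 mg/L.
Difference ≈ 0.964 − 1.240 ≈ -0.276 mg/L.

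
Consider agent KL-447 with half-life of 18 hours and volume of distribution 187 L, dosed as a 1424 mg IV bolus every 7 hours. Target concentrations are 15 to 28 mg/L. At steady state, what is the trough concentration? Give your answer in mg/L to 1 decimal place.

Over one 7-h interval, 7/18 ≈ 0.38889 half-lives elapse, leaving f ≈ 0.7637 of each dose.
Accumulation ratio R = 1/(1 − f) ≈ 1/0.2363 ≈ 4.2319.
Each bolus raises the concentration by D/Vd = 1424/187 ≈ 7.615 mg/L.
Steady-state peak Cmax,ss = C₀·R ≈ 7.615 × 4.2319 ≈ 32.226 mg/L.
One interval later, Cmin,ss = Cmax,ss·e^(−kτ) ≈ 32.226 × 0.7637 ≈ 24.611 mg/L.
Trough 24.6 mg/L vs MEC 15 mg/L: adequate.

24.6 mg/L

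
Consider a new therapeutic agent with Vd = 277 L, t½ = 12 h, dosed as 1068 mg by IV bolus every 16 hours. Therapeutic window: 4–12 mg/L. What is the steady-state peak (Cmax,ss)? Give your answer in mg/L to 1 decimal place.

k = ln2/t½ = ln2/12 ≈ 0.057762 h⁻¹; fraction remaining f = e^(−kτ) = e^(−0.057762×16) ≈ 0.3969.
Accumulation ratio R = 1/(1 − f) ≈ 1/0.6031 ≈ 1.6581.
Each bolus raises the concentration by D/Vd = 1068/277 ≈ 3.856 mg/L.
Steady-state peak Cmax,ss = C₀·R ≈ 3.856 × 1.6581 ≈ 6.394 mg/L.
Peak 6.4 mg/L vs MTC 12 mg/L: below toxic threshold.

6.4 mg/L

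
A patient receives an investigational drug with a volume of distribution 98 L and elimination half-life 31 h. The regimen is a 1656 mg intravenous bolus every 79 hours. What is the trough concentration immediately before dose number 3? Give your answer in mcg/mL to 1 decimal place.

3.4 mcg/mL

f = (1/2)^(τ/t½) = (1/2)^(79/31) ≈ 0.1709.
C₀ = D/Vd = 1656/98 ≈ 16.898 mcg/mL.
Before the 3rd dose, 2 doses have been given. Superposition: Cmin = C₀·(f + f²).
≈ 16.898 × (0.1709 + 0.0292) ≈ 16.898 × 0.2001 ≈ 3.381 mcg/mL.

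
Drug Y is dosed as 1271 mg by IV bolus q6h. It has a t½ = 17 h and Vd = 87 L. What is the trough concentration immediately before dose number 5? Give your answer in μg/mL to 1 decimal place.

f = (1/2)^(τ/t½) = (1/2)^(6/17) ≈ 0.7830.
C₀ = D/Vd = 1271/87 ≈ 14.609 μg/mL.
Before the 5th dose, 4 doses have been given. Superposition: Cmin = C₀·(f + f² + … + f^4).
≈ 14.609 × (0.7830 + 0.6131 + 0.4800 + 0.3759) ≈ 14.609 × 2.2520 ≈ 32.899 μg/mL.

32.9 μg/mL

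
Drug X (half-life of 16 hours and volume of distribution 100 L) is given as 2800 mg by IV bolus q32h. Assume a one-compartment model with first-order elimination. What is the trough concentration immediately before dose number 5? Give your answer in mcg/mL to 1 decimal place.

9.3 mcg/mL

f = (1/2)^(τ/t½) = (1/2)^(32/16) ≈ 0.2500.
C₀ = D/Vd = 2800/100 ≈ 28.000 mcg/mL.
Before the 5th dose, 4 doses have been given. Superposition: Cmin = C₀·(f + f² + … + f^4).
≈ 28.000 × (0.2500 + 0.0625 + 0.0156 + 0.0039) ≈ 28.000 × 0.3320 ≈ 9.296 mcg/mL.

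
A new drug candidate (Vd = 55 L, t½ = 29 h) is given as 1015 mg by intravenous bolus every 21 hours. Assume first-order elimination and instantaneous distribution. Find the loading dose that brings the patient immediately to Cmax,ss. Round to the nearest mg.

f = (1/2)^(21/29) ≈ 0.605359; accumulation ratio R = 1/(1−f) ≈ 2.53395.
Loading dose to hit Cmax,ss on first dose: D_load = D_maint·R ≈ 1015 × 2.53395 ≈ 2571.96 mg.

2572 mg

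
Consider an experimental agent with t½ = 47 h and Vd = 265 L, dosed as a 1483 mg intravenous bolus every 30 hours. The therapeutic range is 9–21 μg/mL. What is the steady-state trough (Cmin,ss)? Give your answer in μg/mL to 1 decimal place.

10.1 μg/mL

τ/t½ = 30/47 ≈ 0.6383, so fraction remaining f = (1/2)^(30/47) ≈ 0.6425.
Accumulation ratio R = 1/(1 − f) ≈ 1/0.3575 ≈ 2.7972.
Single-dose peak C₀ = D/Vd = 1483/265 ≈ 5.596 μg/mL.
Cmax,ss = C₀/(1 − f) ≈ 5.596/0.3575 ≈ 15.653 μg/mL.
One interval later, Cmin,ss = Cmax,ss·e^(−kτ) ≈ 15.653 × 0.6425 ≈ 10.057 μg/mL.
Trough 10.1 μg/mL vs MEC 9 μg/mL: adequate.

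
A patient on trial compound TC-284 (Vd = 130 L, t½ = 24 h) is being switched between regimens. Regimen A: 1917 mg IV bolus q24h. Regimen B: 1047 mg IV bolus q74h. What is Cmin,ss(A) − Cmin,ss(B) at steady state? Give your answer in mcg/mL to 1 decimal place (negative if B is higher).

Regimen A: f = (1/2)^(24/24) ≈ 0.5000; Cmin,ss = (1917/130)·f/(1−f) ≈ 14.746 mcg/mL.
Regimen B: f = (1/2)^(74/24) ≈ 0.1180; Cmin,ss = (1047/130)·f/(1−f) ≈ 1.077 mcg/mL.
Difference ≈ 14.746 − 1.077 ≈ 13.669 mcg/mL.

13.7 mcg/mL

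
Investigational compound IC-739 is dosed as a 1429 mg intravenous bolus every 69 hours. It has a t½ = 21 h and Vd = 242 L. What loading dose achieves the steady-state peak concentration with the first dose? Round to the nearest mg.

1592 mg

f = (1/2)^(69/21) ≈ 0.102542; accumulation ratio R = 1/(1−f) ≈ 1.11426.
Loading dose to hit Cmax,ss on first dose: D_load = D_maint·R ≈ 1429 × 1.11426 ≈ 1592.28 mg.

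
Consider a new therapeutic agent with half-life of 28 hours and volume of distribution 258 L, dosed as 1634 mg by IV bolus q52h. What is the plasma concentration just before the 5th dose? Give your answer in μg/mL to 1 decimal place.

2.4 μg/mL

f = (1/2)^(τ/t½) = (1/2)^(52/28) ≈ 0.2760.
C₀ = D/Vd = 1634/258 ≈ 6.333 μg/mL.
Before the 5th dose, 4 doses have been given. Superposition: Cmin = C₀·(f + f² + … + f^4).
≈ 6.333 × (0.2760 + 0.0762 + 0.0210 + 0.0058) ≈ 6.333 × 0.3790 ≈ 2.400 μg/mL.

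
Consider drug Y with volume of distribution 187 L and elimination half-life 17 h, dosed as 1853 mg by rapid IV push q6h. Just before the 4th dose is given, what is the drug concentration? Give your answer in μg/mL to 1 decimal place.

18.6 μg/mL

f = (1/2)^(τ/t½) = (1/2)^(6/17) ≈ 0.7830.
C₀ = D/Vd = 1853/187 ≈ 9.909 μg/mL.
Before the 4th dose, 3 doses have been given. Superposition: Cmin = C₀·(f + f² + … + f^3).
≈ 9.909 × (0.7830 + 0.6131 + 0.4800) ≈ 9.909 × 1.8761 ≈ 18.590 μg/mL.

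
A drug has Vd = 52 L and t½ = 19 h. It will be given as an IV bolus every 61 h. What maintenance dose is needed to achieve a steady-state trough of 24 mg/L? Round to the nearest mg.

τ/t½ = 61/19 ≈ 3.2105, so f = (1/2)^(61/19) ≈ 0.108028.
Cmin,ss = (D/Vd)·f/(1−f), so D = Cmin,ss·Vd·(1−f)/f.
D = 24 × 52 × (1−f)/f ≈ 24 × 52 × 8.25686 ≈ 10304.56 mg.

10305 mg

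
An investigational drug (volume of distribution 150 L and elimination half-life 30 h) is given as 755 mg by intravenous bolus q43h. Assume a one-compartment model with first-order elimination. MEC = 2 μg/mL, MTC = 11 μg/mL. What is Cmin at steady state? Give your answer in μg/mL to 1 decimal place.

3.0 μg/mL

Over one 43-h interval, 43/30 ≈ 1.4333 half-lives elapse, leaving f ≈ 0.3703 of each dose.
Single-dose peak C₀ = D/Vd = 755/150 ≈ 5.033 μg/mL.
Steady-state trough Cmin,ss = C₀·f/(1−f) ≈ 5.033 × 0.3703/0.6297 ≈ 2.960 μg/mL.
Trough 3.0 μg/mL vs MEC 2 μg/mL: adequate.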